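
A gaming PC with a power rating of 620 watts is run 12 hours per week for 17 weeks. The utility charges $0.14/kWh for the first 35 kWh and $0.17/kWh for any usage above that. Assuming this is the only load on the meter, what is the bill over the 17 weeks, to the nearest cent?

Runtime = 12 h/week × 17 weeks = 204 h
Energy = 0.62 kW × 204 h = 126.48 kWh
Tier 1 (0–35 kWh): 35 × $0.14 = $4.9
Above 35 kWh: 91.48 × $0.17 = $15.5516
Bill = $20.45

$20.45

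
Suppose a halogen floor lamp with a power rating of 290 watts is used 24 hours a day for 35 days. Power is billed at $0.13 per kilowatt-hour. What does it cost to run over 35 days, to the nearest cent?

Runtime = 24 h × 35 = 840 h
Energy = 0.29 kW × 840 h = 243.6 kWh
Cost = 243.6 kWh × $0.13/kWh = $31.67

$31.67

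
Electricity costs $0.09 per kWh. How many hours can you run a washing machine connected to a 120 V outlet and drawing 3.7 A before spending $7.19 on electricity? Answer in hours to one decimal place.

179.9 h

Power = 3.7 A × 120 V = 444 W = 0.444 kW
Energy available = $7.19 ÷ $0.09/kWh = 79.8889 kWh
Hours = 79.8889 kWh ÷ 0.444 kW = 179.9 h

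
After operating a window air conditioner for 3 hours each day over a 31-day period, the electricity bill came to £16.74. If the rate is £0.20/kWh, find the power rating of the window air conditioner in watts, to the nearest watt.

Energy = £16.74 ÷ £0.20/kWh = 83.7 kWh
Runtime = 3 h/day × 31 days = 93 h
Power = 83.7 kWh ÷ 93 h = 0.9 kW = 900 W

900 W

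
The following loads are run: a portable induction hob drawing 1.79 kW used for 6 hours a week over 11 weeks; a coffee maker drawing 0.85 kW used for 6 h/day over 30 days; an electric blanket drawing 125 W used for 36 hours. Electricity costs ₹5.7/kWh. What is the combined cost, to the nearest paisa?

portable induction hob: Runtime = 6 h/week × 11 weeks = 66 h
portable induction hob: 1.79 kW × 66 h = 118.14 kWh
coffee maker: Runtime = 6 h/day × 30 days = 180 h
coffee maker: 0.85 kW × 180 h = 153 kWh
electric blanket: 0.125 kW × 36 h = 4.5 kWh
Total energy = 275.64 kWh
Cost = 275.64 × ₹5.7 = ₹1571.15

₹1571.15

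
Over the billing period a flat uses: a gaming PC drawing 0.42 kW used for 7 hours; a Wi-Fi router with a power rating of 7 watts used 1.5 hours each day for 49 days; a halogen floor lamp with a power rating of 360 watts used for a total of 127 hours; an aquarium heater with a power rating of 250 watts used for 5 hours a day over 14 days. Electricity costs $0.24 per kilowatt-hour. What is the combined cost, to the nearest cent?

gaming PC: 0.42 kW × 7 h = 2.94 kWh
Wi-Fi router: Runtime = 1.5 h/day × 49 days = 73.5 h
Wi-Fi router: 0.007 kW × 73.5 h = 0.5145 kWh
halogen floor lamp: 0.36 kW × 127 h = 45.72 kWh
aquarium heater: Runtime = 5 h/day × 14 days = 70 h
aquarium heater: 0.25 kW × 70 h = 17.5 kWh
Total energy = 66.6745 kWh
Cost = 66.6745 × $0.24 = $16.00

$16.00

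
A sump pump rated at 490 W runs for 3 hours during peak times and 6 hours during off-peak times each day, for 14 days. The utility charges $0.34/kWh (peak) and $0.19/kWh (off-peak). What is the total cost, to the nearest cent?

Peak energy = 0.49 kW × 3 h × 14 = 20.58 kWh
Off-peak energy = 0.49 kW × 6 h × 14 = 41.16 kWh
Cost = 20.58 × $0.34 + 41.16 × $0.19 = $6.9972 + $7.8204 = $14.82

$14.82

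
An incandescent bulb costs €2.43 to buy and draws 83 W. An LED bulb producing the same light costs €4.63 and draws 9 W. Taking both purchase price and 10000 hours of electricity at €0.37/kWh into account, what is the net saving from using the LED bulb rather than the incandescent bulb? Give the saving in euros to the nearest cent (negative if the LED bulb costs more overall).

€271.60

incandescent bulb: €2.43 + (83/1000) kW × 10000 h × €0.37 = €2.43 + €307.1 = €309.53
LED bulb: €4.63 + (9/1000) kW × 10000 h × €0.37 = €4.63 + €33.3 = €37.93
Saving = €309.53 − €37.93 = €271.6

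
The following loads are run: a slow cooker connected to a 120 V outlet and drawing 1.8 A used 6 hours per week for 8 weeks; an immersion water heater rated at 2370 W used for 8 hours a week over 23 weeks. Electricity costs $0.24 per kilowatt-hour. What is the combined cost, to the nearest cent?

slow cooker: Power = 1.8 A × 120 V = 216 W = 0.216 kW
slow cooker: Runtime = 6 h/week × 8 weeks = 48 h
slow cooker: 0.216 kW × 48 h = 10.368 kWh
immersion water heater: Runtime = 8 h/week × 23 weeks = 184 h
immersion water heater: 2.37 kW × 184 h = 436.08 kWh
Total energy = 446.448 kWh
Cost = 446.448 × $0.24 = $107.15

$107.15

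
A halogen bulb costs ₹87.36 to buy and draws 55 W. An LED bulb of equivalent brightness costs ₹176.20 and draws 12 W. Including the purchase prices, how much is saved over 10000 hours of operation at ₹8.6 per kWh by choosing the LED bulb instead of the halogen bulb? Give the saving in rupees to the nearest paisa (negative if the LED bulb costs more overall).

halogen bulb: ₹87.36 + (55/1000) kW × 10000 h × ₹8.6 = ₹87.36 + ₹4730 = ₹4817.36
LED bulb: ₹176.20 + (12/1000) kW × 10000 h × ₹8.6 = ₹176.20 + ₹1032 = ₹1208.2
Saving = ₹4817.36 − ₹1208.2 = ₹3609.16

₹3609.16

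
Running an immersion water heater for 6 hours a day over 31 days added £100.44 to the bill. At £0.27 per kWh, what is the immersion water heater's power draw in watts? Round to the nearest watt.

Energy = £100.44 ÷ £0.27/kWh = 372 kWh
Runtime = 6 h/day × 31 days = 186 h
Power = 372 kWh ÷ 186 h = 2 kW = 2000 W

2000 W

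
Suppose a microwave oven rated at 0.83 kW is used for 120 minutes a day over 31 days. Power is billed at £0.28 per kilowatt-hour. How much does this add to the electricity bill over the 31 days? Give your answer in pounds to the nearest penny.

£14.41

Runtime = 120 min × 31 = 3720 min = 62 h
Energy = 0.83 kW × 62 h = 51.46 kWh
Cost = 51.46 kWh × £0.28/kWh = £14.41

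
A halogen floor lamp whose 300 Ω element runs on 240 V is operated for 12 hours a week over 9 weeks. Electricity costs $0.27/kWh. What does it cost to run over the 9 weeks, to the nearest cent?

Power = V²/R = 240²/300 = 192 W = 0.192 kW
Runtime = 12 h/week × 9 weeks = 108 h
Energy = 0.192 kW × 108 h = 20.736 kWh
Cost = 20.736 kWh × $0.27/kWh = $5.60

$5.60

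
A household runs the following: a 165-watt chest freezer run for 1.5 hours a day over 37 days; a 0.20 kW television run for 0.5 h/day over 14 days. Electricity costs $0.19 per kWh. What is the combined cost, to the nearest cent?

$2.01

chest freezer: Runtime = 1.5 h/day × 37 days = 55.5 h
chest freezer: 0.165 kW × 55.5 h = 9.1575 kWh
television: Runtime = 0.5 h/day × 14 days = 7 h
television: 0.2 kW × 7 h = 1.4 kWh
Total energy = 10.5575 kWh
Cost = 10.5575 × $0.19 = $2.01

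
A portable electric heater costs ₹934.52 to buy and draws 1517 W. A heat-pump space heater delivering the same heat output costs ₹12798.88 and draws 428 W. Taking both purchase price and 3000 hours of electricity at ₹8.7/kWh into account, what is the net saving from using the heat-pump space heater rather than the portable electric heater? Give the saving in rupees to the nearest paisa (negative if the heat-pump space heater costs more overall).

₹16558.54

portable electric heater: ₹934.52 + (1517/1000) kW × 3000 h × ₹8.7 = ₹934.52 + ₹39593.7 = ₹40528.22
heat-pump space heater: ₹12798.88 + (428/1000) kW × 3000 h × ₹8.7 = ₹12798.88 + ₹11170.8 = ₹23969.68
Saving = ₹40528.22 − ₹23969.68 = ₹16558.54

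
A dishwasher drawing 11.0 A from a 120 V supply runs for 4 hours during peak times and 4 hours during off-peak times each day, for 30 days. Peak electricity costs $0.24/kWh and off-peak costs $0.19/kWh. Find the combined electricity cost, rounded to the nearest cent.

Power = 11.0 A × 120 V = 1320 W = 1.32 kW
Peak energy = 1.32 kW × 4 h × 30 = 158.4 kWh
Off-peak energy = 1.32 kW × 4 h × 30 = 158.4 kWh
Cost = 158.4 × $0.24 + 158.4 × $0.19 = $38.016 + $30.096 = $68.11

$68.11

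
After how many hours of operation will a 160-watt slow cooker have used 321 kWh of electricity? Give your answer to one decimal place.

2006.3 h

Hours = 321 kWh ÷ 0.16 kW = 2006.3 h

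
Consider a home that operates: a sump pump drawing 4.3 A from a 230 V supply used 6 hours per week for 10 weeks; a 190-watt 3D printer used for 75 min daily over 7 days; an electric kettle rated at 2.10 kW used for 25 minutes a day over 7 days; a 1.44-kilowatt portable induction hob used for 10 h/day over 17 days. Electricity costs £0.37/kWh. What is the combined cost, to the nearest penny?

sump pump: Power = 4.3 A × 230 V = 989 W = 0.989 kW
sump pump: Runtime = 6 h/week × 10 weeks = 60 h
sump pump: 0.989 kW × 60 h = 59.34 kWh
3D printer: Runtime = 75 min × 7 = 525 min = 8.75 h
3D printer: 0.19 kW × 8.75 h = 1.6625 kWh
electric kettle: Runtime = 25 min × 7 = 175 min = 2.916666… h
electric kettle: 2.1 kW × 2.916666… h = 6.125 kWh
portable induction hob: Runtime = 10 h/day × 17 days = 170 h
portable induction hob: 1.44 kW × 170 h = 244.8 kWh
Total energy = 311.9275 kWh
Cost = 311.9275 × £0.37 = £115.41

£115.41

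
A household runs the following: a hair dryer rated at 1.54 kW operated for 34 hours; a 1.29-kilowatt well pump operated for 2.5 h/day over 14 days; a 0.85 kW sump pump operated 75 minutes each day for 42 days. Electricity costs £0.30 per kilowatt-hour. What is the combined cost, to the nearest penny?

hair dryer: 1.54 kW × 34 h = 52.36 kWh
well pump: Runtime = 2.5 h/day × 14 days = 35 h
well pump: 1.29 kW × 35 h = 45.15 kWh
sump pump: Runtime = 75 min × 42 = 3150 min = 52.5 h
sump pump: 0.85 kW × 52.5 h = 44.625 kWh
Total energy = 142.135 kWh
Cost = 142.135 × £0.30 = £42.64

£42.64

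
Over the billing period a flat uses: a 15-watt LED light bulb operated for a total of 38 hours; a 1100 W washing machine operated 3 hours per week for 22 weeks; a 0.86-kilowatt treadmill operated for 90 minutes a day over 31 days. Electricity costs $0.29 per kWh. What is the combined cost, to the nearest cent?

LED light bulb: 0.015 kW × 38 h = 0.57 kWh
washing machine: Runtime = 3 h/week × 22 weeks = 66 h
washing machine: 1.1 kW × 66 h = 72.6 kWh
treadmill: Runtime = 90 min × 31 = 2790 min = 46.5 h
treadmill: 0.86 kW × 46.5 h = 39.99 kWh
Total energy = 113.16 kWh
Cost = 113.16 × $0.29 = $32.82

$32.82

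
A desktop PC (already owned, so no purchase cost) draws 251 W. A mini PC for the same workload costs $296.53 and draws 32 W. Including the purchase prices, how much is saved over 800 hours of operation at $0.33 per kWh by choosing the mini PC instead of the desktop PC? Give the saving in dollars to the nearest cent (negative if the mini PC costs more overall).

-$238.71

desktop PC: $0.00 + (251/1000) kW × 800 h × $0.33 = $0.00 + $66.264 = $66.264
mini PC: $296.53 + (32/1000) kW × 800 h × $0.33 = $296.53 + $8.448 = $304.978
Saving = $66.264 − $304.978 = −$238.714 → -$238.71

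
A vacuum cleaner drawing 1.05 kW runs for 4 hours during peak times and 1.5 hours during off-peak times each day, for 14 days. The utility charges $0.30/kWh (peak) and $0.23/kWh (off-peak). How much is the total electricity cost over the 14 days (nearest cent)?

Peak energy = 1.05 kW × 4 h × 14 = 58.8 kWh
Off-peak energy = 1.05 kW × 1.5 h × 14 = 22.05 kWh
Cost = 58.8 × $0.30 + 22.05 × $0.23 = $17.64 + $5.0715 = $22.71

$22.71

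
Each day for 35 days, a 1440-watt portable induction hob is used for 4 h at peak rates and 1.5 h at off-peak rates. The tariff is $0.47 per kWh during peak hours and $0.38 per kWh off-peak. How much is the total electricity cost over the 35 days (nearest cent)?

$123.48

Peak energy = 1.44 kW × 4 h × 35 = 201.6 kWh
Off-peak energy = 1.44 kW × 1.5 h × 35 = 75.6 kWh
Cost = 201.6 × $0.47 + 75.6 × $0.38 = $94.752 + $28.728 = $123.48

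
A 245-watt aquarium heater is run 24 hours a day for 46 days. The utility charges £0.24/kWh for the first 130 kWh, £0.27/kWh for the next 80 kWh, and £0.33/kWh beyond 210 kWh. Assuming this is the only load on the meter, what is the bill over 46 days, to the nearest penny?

£72.76

Runtime = 24 h × 46 = 1104 h
Energy = 0.245 kW × 1104 h = 270.48 kWh
Tier 1 (0–130 kWh): 130 × £0.24 = £31.2
Tier 2 (130–210 kWh): 80 × £0.27 = £21.6
Above 210 kWh: 60.48 × £0.33 = £19.9584
Bill = £72.76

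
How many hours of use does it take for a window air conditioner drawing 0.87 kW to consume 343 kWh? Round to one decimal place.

Hours = 343 kWh ÷ 0.87 kW = 394.3 h

394.3 h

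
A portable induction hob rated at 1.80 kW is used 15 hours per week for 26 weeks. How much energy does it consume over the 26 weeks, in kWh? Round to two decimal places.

702.00 kWh

Runtime = 15 h/week × 26 weeks = 390 h
Energy = 1.8 kW × 390 h = 702 kWh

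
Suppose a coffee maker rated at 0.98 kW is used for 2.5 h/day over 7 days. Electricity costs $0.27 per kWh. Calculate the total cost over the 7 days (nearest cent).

$4.63

Runtime = 2.5 h/day × 7 days = 17.5 h
Energy = 0.98 kW × 17.5 h = 17.15 kWh
Cost = 17.15 kWh × $0.27/kWh = $4.63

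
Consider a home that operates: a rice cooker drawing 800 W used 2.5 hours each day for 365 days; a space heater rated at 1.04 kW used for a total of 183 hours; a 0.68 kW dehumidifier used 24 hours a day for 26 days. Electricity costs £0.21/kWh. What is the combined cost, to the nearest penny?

rice cooker: Runtime = 2.5 h/day × 365 days = 912.5 h
rice cooker: 0.8 kW × 912.5 h = 730 kWh
space heater: 1.04 kW × 183 h = 190.32 kWh
dehumidifier: Runtime = 24 h × 26 = 624 h
dehumidifier: 0.68 kW × 624 h = 424.32 kWh
Total energy = 1344.64 kWh
Cost = 1344.64 × £0.21 = £282.37

£282.37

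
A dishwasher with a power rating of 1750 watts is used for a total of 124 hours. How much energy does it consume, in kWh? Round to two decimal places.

217.00 kWh

Energy = 1.75 kW × 124 h = 217 kWh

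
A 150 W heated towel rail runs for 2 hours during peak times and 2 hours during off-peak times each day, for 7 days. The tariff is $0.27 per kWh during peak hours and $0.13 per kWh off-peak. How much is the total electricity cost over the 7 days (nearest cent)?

Peak energy = 0.15 kW × 2 h × 7 = 2.1 kWh
Off-peak energy = 0.15 kW × 2 h × 7 = 2.1 kWh
Cost = 2.1 × $0.27 + 2.1 × $0.13 = $0.567 + $0.273 = $0.84

$0.84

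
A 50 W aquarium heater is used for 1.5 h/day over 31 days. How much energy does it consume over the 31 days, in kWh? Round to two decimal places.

2.33 kWh

Runtime = 1.5 h/day × 31 days = 46.5 h
Energy = 0.05 kW × 46.5 h = 2.325 kWh ≈ 2.33 kWh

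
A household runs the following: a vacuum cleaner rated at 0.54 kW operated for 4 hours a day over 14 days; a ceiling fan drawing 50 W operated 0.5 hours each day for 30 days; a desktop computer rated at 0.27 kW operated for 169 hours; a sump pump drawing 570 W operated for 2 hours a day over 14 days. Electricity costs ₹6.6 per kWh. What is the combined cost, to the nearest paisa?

₹611.03

vacuum cleaner: Runtime = 4 h/day × 14 days = 56 h
vacuum cleaner: 0.54 kW × 56 h = 30.24 kWh
ceiling fan: Runtime = 0.5 h/day × 30 days = 15 h
ceiling fan: 0.05 kW × 15 h = 0.75 kWh
desktop computer: 0.27 kW × 169 h = 45.63 kWh
sump pump: Runtime = 2 h/day × 14 days = 28 h
sump pump: 0.57 kW × 28 h = 15.96 kWh
Total energy = 92.58 kWh
Cost = 92.58 × ₹6.6 = ₹611.03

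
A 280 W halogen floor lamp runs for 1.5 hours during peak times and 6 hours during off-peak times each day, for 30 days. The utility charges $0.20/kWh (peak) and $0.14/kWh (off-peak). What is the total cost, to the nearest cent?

$9.58

Peak energy = 0.28 kW × 1.5 h × 30 = 12.6 kWh
Off-peak energy = 0.28 kW × 6 h × 30 = 50.4 kWh
Cost = 12.6 × $0.20 + 50.4 × $0.14 = $2.52 + $7.056 = $9.58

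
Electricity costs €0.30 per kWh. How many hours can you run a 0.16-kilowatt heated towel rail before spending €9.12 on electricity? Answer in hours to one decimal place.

Energy available = €9.12 ÷ €0.30/kWh = 30.4 kWh
Hours = 30.4 kWh ÷ 0.16 kW = 190.0 h

190.0 h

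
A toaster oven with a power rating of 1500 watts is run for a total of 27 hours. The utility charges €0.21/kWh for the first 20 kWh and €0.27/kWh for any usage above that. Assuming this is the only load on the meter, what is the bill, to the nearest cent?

€9.74

Energy = 1.5 kW × 27 h = 40.5 kWh
Tier 1 (0–20 kWh): 20 × €0.21 = €4.2
Above 20 kWh: 20.5 × €0.27 = €5.535
Bill = €9.74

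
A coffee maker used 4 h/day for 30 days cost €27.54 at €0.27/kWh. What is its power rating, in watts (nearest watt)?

Energy = €27.54 ÷ €0.27/kWh = 102 kWh
Runtime = 4 h/day × 30 days = 120 h
Power = 102 kWh ÷ 120 h = 0.85 kW = 850 W

850 W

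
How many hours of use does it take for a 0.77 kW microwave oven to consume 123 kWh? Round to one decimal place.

159.7 h

Hours = 123 kWh ÷ 0.77 kW = 159.7 h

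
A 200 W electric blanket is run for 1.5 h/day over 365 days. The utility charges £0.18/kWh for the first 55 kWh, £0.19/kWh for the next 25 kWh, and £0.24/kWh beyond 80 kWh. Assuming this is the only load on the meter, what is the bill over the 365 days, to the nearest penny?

£21.73

Runtime = 1.5 h/day × 365 days = 547.5 h
Energy = 0.2 kW × 547.5 h = 109.5 kWh
Tier 1 (0–55 kWh): 55 × £0.18 = £9.9
Tier 2 (55–80 kWh): 25 × £0.19 = £4.75
Above 80 kWh: 29.5 × £0.24 = £7.08
Bill = £21.73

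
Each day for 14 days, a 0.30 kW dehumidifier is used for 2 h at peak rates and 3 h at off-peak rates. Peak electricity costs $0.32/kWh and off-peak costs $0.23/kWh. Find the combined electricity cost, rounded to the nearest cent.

Peak energy = 0.3 kW × 2 h × 14 = 8.4 kWh
Off-peak energy = 0.3 kW × 3 h × 14 = 12.6 kWh
Cost = 8.4 × $0.32 + 12.6 × $0.23 = $2.688 + $2.898 = $5.59

$5.59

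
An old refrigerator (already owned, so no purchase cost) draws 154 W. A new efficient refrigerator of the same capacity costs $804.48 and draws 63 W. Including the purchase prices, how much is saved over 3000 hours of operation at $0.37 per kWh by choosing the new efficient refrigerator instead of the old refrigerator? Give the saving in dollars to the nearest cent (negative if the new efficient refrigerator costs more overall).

-$703.47

old refrigerator: $0.00 + (154/1000) kW × 3000 h × $0.37 = $0.00 + $170.94 = $170.94
new efficient refrigerator: $804.48 + (63/1000) kW × 3000 h × $0.37 = $804.48 + $69.93 = $874.41
Saving = $170.94 − $874.41 = −$703.47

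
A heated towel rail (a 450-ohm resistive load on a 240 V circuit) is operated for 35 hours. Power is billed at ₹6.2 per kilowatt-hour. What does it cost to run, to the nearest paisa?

₹27.78

Power = V²/R = 240²/450 = 128 W = 0.128 kW
Energy = 0.128 kW × 35 h = 4.48 kWh
Cost = 4.48 kWh × ₹6.2/kWh = ₹27.78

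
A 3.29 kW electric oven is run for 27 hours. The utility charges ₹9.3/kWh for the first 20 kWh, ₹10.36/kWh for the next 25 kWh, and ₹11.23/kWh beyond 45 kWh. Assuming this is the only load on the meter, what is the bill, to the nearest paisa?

Energy = 3.29 kW × 27 h = 88.83 kWh
Tier 1 (0–20 kWh): 20 × ₹9.3 = ₹186
Tier 2 (20–45 kWh): 25 × ₹10.36 = ₹259
Above 45 kWh: 43.83 × ₹11.23 = ₹492.2109
Bill = ₹937.21

₹937.21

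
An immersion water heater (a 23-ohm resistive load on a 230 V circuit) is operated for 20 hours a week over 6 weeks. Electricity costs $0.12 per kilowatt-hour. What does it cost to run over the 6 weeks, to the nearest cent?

Power = V²/R = 230²/23 = 2300 W = 2.3 kW
Runtime = 20 h/week × 6 weeks = 120 h
Energy = 2.3 kW × 120 h = 276 kWh
Cost = 276 kWh × $0.12/kWh = $33.12

$33.12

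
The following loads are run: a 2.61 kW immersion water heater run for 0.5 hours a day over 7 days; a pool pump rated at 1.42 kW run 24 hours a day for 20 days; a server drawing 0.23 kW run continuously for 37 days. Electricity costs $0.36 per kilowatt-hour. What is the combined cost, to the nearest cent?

immersion water heater: Runtime = 0.5 h/day × 7 days = 3.5 h
immersion water heater: 2.61 kW × 3.5 h = 9.135 kWh
pool pump: Runtime = 24 h × 20 = 480 h
pool pump: 1.42 kW × 480 h = 681.6 kWh
server: Runtime = 24 h × 37 = 888 h
server: 0.23 kW × 888 h = 204.24 kWh
Total energy = 894.975 kWh
Cost = 894.975 × $0.36 = $322.19

$322.19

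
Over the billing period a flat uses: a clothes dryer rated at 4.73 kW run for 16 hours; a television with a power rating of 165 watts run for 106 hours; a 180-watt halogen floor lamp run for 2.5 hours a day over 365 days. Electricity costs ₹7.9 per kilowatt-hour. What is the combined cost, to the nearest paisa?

₹2033.62

clothes dryer: 4.73 kW × 16 h = 75.68 kWh
television: 0.165 kW × 106 h = 17.49 kWh
halogen floor lamp: Runtime = 2.5 h/day × 365 days = 912.5 h
halogen floor lamp: 0.18 kW × 912.5 h = 164.25 kWh
Total energy = 257.42 kWh
Cost = 257.42 × ₹7.9 = ₹2033.62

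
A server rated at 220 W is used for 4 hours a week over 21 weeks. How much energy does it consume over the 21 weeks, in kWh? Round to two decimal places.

Runtime = 4 h/week × 21 weeks = 84 h
Energy = 0.22 kW × 84 h = 18.48 kWh

18.48 kWh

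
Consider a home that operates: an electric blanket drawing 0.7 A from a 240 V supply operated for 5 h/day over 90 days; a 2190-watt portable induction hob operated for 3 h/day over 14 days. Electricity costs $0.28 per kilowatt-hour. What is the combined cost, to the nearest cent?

electric blanket: Power = 0.7 A × 240 V = 168 W = 0.168 kW
electric blanket: Runtime = 5 h/day × 90 days = 450 h
electric blanket: 0.168 kW × 450 h = 75.6 kWh
portable induction hob: Runtime = 3 h/day × 14 days = 42 h
portable induction hob: 2.19 kW × 42 h = 91.98 kWh
Total energy = 167.58 kWh
Cost = 167.58 × $0.28 = $46.92

$46.92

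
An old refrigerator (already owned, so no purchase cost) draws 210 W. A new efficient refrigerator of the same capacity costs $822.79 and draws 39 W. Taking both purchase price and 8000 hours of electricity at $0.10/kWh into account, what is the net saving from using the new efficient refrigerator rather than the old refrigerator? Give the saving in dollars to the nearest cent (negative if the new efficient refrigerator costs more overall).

old refrigerator: $0.00 + (210/1000) kW × 8000 h × $0.10 = $0.00 + $168 = $168
new efficient refrigerator: $822.79 + (39/1000) kW × 8000 h × $0.10 = $822.79 + $31.2 = $853.99
Saving = $168 − $853.99 = −$685.99

-$685.99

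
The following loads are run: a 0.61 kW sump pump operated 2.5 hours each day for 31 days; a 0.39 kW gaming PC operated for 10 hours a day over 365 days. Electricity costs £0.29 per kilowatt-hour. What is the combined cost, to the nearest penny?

£426.52

sump pump: Runtime = 2.5 h/day × 31 days = 77.5 h
sump pump: 0.61 kW × 77.5 h = 47.275 kWh
gaming PC: Runtime = 10 h/day × 365 days = 3650 h
gaming PC: 0.39 kW × 3650 h = 1423.5 kWh
Total energy = 1470.775 kWh
Cost = 1470.775 × £0.29 = £426.52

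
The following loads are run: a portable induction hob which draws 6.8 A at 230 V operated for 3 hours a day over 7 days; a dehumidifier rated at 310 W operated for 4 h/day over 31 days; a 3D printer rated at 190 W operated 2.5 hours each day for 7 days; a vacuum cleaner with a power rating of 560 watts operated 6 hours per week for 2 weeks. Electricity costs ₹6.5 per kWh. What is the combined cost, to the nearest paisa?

portable induction hob: Power = 6.8 A × 230 V = 1564 W = 1.564 kW
portable induction hob: Runtime = 3 h/day × 7 days = 21 h
portable induction hob: 1.564 kW × 21 h = 32.844 kWh
dehumidifier: Runtime = 4 h/day × 31 days = 124 h
dehumidifier: 0.31 kW × 124 h = 38.44 kWh
3D printer: Runtime = 2.5 h/day × 7 days = 17.5 h
3D printer: 0.19 kW × 17.5 h = 3.325 kWh
vacuum cleaner: Runtime = 6 h/week × 2 weeks = 12 h
vacuum cleaner: 0.56 kW × 12 h = 6.72 kWh
Total energy = 81.329 kWh
Cost = 81.329 × ₹6.5 = ₹528.64

₹528.64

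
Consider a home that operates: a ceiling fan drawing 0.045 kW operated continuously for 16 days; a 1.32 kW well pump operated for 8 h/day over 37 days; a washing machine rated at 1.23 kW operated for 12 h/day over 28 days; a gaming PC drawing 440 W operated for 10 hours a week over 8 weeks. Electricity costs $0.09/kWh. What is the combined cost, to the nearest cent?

$77.08

ceiling fan: Runtime = 24 h × 16 = 384 h
ceiling fan: 0.045 kW × 384 h = 17.28 kWh
well pump: Runtime = 8 h/day × 37 days = 296 h
well pump: 1.32 kW × 296 h = 390.72 kWh
washing machine: Runtime = 12 h/day × 28 days = 336 h
washing machine: 1.23 kW × 336 h = 413.28 kWh
gaming PC: Runtime = 10 h/week × 8 weeks = 80 h
gaming PC: 0.44 kW × 80 h = 35.2 kWh
Total energy = 856.48 kWh
Cost = 856.48 × $0.09 = $77.08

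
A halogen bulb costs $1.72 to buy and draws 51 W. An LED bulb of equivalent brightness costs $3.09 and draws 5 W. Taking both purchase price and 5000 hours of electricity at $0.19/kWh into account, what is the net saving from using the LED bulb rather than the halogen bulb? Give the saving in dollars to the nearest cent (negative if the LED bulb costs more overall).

$42.33

halogen bulb: $1.72 + (51/1000) kW × 5000 h × $0.19 = $1.72 + $48.45 = $50.17
LED bulb: $3.09 + (5/1000) kW × 5000 h × $0.19 = $3.09 + $4.75 = $7.84
Saving = $50.17 − $7.84 = $42.33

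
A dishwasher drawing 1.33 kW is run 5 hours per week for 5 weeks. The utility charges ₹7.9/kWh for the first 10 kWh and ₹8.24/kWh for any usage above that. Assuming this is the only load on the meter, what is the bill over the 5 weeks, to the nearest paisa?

Runtime = 5 h/week × 5 weeks = 25 h
Energy = 1.33 kW × 25 h = 33.25 kWh
Tier 1 (0–10 kWh): 10 × ₹7.9 = ₹79
Above 10 kWh: 23.25 × ₹8.24 = ₹191.58
Bill = ₹270.58

₹270.58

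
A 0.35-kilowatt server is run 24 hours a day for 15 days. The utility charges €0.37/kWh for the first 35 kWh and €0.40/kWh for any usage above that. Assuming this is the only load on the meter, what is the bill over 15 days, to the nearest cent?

Runtime = 24 h × 15 = 360 h
Energy = 0.35 kW × 360 h = 126 kWh
Tier 1 (0–35 kWh): 35 × €0.37 = €12.95
Above 35 kWh: 91 × €0.40 = €36.4
Bill = €49.35

€49.35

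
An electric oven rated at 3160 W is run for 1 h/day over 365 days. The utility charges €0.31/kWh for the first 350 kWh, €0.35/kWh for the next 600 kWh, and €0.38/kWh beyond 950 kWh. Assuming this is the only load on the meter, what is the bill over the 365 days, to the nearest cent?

€395.79

Runtime = 1 h/day × 365 days = 365 h
Energy = 3.16 kW × 365 h = 1153.4 kWh
Tier 1 (0–350 kWh): 350 × €0.31 = €108.5
Tier 2 (350–950 kWh): 600 × €0.35 = €210
Above 950 kWh: 203.4 × €0.38 = €77.292
Bill = €395.79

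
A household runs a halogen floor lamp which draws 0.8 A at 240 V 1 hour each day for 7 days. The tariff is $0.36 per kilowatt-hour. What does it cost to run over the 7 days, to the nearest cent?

$0.48

Power = 0.8 A × 240 V = 192 W = 0.192 kW
Runtime = 1 h/day × 7 days = 7 h
Energy = 0.192 kW × 7 h = 1.344 kWh
Cost = 1.344 kWh × $0.36/kWh = $0.48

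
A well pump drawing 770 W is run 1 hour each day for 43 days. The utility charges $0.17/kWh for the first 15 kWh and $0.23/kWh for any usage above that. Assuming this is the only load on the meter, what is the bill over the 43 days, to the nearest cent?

$6.72

Runtime = 1 h/day × 43 days = 43 h
Energy = 0.77 kW × 43 h = 33.11 kWh
Tier 1 (0–15 kWh): 15 × $0.17 = $2.55
Above 15 kWh: 18.11 × $0.23 = $4.1653
Bill = $6.72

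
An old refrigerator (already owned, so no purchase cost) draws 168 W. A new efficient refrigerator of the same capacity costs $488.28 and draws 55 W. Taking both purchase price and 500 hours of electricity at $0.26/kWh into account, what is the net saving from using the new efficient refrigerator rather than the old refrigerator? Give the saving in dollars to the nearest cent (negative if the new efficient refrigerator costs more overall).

old refrigerator: $0.00 + (168/1000) kW × 500 h × $0.26 = $0.00 + $21.84 = $21.84
new efficient refrigerator: $488.28 + (55/1000) kW × 500 h × $0.26 = $488.28 + $7.15 = $495.43
Saving = $21.84 − $495.43 = −$473.59

-$473.59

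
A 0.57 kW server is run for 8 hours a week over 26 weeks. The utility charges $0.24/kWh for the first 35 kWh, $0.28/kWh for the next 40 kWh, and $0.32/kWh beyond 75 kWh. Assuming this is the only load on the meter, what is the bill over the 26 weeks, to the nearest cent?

Runtime = 8 h/week × 26 weeks = 208 h
Energy = 0.57 kW × 208 h = 118.56 kWh
Tier 1 (0–35 kWh): 35 × $0.24 = $8.4
Tier 2 (35–75 kWh): 40 × $0.28 = $11.2
Above 75 kWh: 43.56 × $0.32 = $13.9392
Bill = $33.54

$33.54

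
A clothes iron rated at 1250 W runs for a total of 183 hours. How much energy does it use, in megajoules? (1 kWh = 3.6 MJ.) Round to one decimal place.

Energy = 1.25 kW × 183 h = 228.75 kWh
= 228.75 × 3.6 MJ = 823.5 MJ

823.5 MJ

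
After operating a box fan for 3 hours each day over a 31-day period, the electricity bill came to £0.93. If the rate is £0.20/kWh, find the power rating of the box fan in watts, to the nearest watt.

50 W

Energy = £0.93 ÷ £0.20/kWh = 4.65 kWh
Runtime = 3 h/day × 31 days = 93 h
Power = 4.65 kWh ÷ 93 h = 0.05 kW = 50 W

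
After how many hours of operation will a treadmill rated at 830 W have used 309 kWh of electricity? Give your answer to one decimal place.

Hours = 309 kWh ÷ 0.83 kW = 372.3 h

372.3 h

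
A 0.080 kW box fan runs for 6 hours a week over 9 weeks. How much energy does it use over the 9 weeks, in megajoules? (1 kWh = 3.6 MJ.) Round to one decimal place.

Runtime = 6 h/week × 9 weeks = 54 h
Energy = 0.08 kW × 54 h = 4.32 kWh
= 4.32 × 3.6 MJ = 15.6 MJ

15.6 MJ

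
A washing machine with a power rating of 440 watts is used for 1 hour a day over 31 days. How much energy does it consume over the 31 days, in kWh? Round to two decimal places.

Runtime = 1 h/day × 31 days = 31 h
Energy = 0.44 kW × 31 h = 13.64 kWh

13.64 kWh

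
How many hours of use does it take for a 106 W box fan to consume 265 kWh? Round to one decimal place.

2500.0 h

Hours = 265 kWh ÷ 0.106 kW = 2500.0 h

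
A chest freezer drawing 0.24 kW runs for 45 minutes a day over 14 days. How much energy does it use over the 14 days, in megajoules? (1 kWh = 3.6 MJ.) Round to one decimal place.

9.1 MJ

Runtime = 45 min × 14 = 630 min = 10.5 h
Energy = 0.24 kW × 10.5 h = 2.52 kWh
= 2.52 × 3.6 MJ = 9.1 MJ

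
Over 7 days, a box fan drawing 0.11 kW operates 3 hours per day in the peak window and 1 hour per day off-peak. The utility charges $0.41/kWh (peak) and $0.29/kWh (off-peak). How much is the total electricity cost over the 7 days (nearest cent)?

Peak energy = 0.11 kW × 3 h × 7 = 2.31 kWh
Off-peak energy = 0.11 kW × 1 h × 7 = 0.77 kWh
Cost = 2.31 × $0.41 + 0.77 × $0.29 = $0.9471 + $0.2233 = $1.17

$1.17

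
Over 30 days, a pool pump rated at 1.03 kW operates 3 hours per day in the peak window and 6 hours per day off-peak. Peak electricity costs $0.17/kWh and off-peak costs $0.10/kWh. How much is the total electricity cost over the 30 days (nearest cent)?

Peak energy = 1.03 kW × 3 h × 30 = 92.7 kWh
Off-peak energy = 1.03 kW × 6 h × 30 = 185.4 kWh
Cost = 92.7 × $0.17 + 185.4 × $0.10 = $15.759 + $18.54 = $34.30

$34.30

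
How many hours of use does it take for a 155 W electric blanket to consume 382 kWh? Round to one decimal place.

Hours = 382 kWh ÷ 0.155 kW = 2464.5 h

2464.5 h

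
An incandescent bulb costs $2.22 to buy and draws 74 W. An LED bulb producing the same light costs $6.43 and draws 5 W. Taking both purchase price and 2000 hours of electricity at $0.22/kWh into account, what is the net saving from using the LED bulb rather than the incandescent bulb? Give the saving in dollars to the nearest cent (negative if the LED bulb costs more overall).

incandescent bulb: $2.22 + (74/1000) kW × 2000 h × $0.22 = $2.22 + $32.56 = $34.78
LED bulb: $6.43 + (5/1000) kW × 2000 h × $0.22 = $6.43 + $2.2 = $8.63
Saving = $34.78 − $8.63 = $26.15

$26.15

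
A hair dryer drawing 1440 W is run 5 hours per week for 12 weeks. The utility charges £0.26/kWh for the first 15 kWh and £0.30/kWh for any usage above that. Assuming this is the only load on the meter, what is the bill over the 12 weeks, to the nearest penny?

£25.32

Runtime = 5 h/week × 12 weeks = 60 h
Energy = 1.44 kW × 60 h = 86.4 kWh
Tier 1 (0–15 kWh): 15 × £0.26 = £3.9
Above 15 kWh: 71.4 × £0.30 = £21.42
Bill = £25.32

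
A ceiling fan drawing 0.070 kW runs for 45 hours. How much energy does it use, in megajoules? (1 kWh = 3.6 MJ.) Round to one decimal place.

11.3 MJ

Energy = 0.07 kW × 45 h = 3.15 kWh
= 3.15 × 3.6 MJ = 11.3 MJ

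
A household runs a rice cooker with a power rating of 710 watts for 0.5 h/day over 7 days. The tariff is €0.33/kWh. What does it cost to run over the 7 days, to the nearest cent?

€0.82

Runtime = 0.5 h/day × 7 days = 3.5 h
Energy = 0.71 kW × 3.5 h = 2.485 kWh
Cost = 2.485 kWh × €0.33/kWh = €0.82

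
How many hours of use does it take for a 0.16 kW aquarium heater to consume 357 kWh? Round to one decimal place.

2231.3 h

Hours = 357 kWh ÷ 0.16 kW = 2231.3 h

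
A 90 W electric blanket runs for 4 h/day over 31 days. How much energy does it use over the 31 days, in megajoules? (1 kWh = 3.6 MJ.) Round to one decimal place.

Runtime = 4 h/day × 31 days = 124 h
Energy = 0.09 kW × 124 h = 11.16 kWh
= 11.16 × 3.6 MJ = 40.2 MJ

40.2 MJ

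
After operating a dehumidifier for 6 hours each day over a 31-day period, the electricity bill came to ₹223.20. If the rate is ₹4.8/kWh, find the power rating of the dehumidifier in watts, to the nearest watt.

Energy = ₹223.20 ÷ ₹4.8/kWh = 46.5 kWh
Runtime = 6 h/day × 31 days = 186 h
Power = 46.5 kWh ÷ 186 h = 0.25 kW = 250 W

250 W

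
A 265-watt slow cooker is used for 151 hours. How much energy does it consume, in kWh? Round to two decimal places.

40.02 kWh

Energy = 0.265 kW × 151 h = 40.015 kWh ≈ 40.02 kWh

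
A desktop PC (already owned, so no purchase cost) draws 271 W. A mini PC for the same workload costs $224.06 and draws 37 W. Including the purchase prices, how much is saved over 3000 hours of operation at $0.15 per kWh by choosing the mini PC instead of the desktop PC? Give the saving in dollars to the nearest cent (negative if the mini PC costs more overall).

-$118.76

desktop PC: $0.00 + (271/1000) kW × 3000 h × $0.15 = $0.00 + $121.95 = $121.95
mini PC: $224.06 + (37/1000) kW × 3000 h × $0.15 = $224.06 + $16.65 = $240.71
Saving = $121.95 − $240.71 = −$118.76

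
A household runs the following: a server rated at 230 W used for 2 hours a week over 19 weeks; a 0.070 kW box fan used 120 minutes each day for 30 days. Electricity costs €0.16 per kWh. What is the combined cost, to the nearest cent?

€2.07

server: Runtime = 2 h/week × 19 weeks = 38 h
server: 0.23 kW × 38 h = 8.74 kWh
box fan: Runtime = 120 min × 30 = 3600 min = 60 h
box fan: 0.07 kW × 60 h = 4.2 kWh
Total energy = 12.94 kWh
Cost = 12.94 × €0.16 = €2.07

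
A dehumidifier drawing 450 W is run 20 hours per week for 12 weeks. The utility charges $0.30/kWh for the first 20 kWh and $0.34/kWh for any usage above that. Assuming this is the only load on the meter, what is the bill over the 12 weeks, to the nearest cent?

Runtime = 20 h/week × 12 weeks = 240 h
Energy = 0.45 kW × 240 h = 108 kWh
Tier 1 (0–20 kWh): 20 × $0.30 = $6
Above 20 kWh: 88 × $0.34 = $29.92
Bill = $35.92

$35.92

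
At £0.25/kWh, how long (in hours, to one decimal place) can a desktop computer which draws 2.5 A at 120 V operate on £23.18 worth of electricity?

309.1 h

Power = 2.5 A × 120 V = 300 W = 0.3 kW
Energy available = £23.18 ÷ £0.25/kWh = 92.72 kWh
Hours = 92.72 kWh ÷ 0.3 kW = 309.1 h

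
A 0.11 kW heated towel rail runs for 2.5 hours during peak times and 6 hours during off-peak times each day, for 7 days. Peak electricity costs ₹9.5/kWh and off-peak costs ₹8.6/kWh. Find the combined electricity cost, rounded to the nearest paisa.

Peak energy = 0.11 kW × 2.5 h × 7 = 1.925 kWh
Off-peak energy = 0.11 kW × 6 h × 7 = 4.62 kWh
Cost = 1.925 × ₹9.5 + 4.62 × ₹8.6 = ₹18.2875 + ₹39.732 = ₹58.02

₹58.02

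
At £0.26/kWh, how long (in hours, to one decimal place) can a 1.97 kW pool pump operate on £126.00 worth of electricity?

Energy available = £126.00 ÷ £0.26/kWh = 484.6154 kWh
Hours = 484.6154 kWh ÷ 1.97 kW = 246.0 h

246.0 h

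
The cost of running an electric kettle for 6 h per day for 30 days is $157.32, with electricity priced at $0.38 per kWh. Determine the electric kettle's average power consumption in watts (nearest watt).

Energy = $157.32 ÷ $0.38/kWh = 414 kWh
Runtime = 6 h/day × 30 days = 180 h
Power = 414 kWh ÷ 180 h = 2.3 kW = 2300 W

2300 W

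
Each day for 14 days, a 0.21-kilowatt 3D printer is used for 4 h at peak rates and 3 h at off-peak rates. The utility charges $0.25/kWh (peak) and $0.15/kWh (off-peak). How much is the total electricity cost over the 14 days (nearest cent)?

Peak energy = 0.21 kW × 4 h × 14 = 11.76 kWh
Off-peak energy = 0.21 kW × 3 h × 14 = 8.82 kWh
Cost = 11.76 × $0.25 + 8.82 × $0.15 = $2.94 + $1.323 = $4.26

$4.26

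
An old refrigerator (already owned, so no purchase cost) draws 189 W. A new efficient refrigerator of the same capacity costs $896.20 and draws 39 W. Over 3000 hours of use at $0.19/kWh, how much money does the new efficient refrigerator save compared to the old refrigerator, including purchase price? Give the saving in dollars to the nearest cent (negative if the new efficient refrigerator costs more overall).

-$810.70

old refrigerator: $0.00 + (189/1000) kW × 3000 h × $0.19 = $0.00 + $107.73 = $107.73
new efficient refrigerator: $896.20 + (39/1000) kW × 3000 h × $0.19 = $896.20 + $22.23 = $918.43
Saving = $107.73 − $918.43 = −$810.7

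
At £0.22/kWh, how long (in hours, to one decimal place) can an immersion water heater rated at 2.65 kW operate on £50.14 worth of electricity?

86.0 h

Energy available = £50.14 ÷ £0.22/kWh = 227.9091 kWh
Hours = 227.9091 kWh ÷ 2.65 kW = 86.0 h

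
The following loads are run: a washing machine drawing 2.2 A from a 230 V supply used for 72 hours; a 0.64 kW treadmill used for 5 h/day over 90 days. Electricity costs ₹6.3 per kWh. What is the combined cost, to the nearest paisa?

₹2043.92

washing machine: Power = 2.2 A × 230 V = 506 W = 0.506 kW
washing machine: 0.506 kW × 72 h = 36.432 kWh
treadmill: Runtime = 5 h/day × 90 days = 450 h
treadmill: 0.64 kW × 450 h = 288 kWh
Total energy = 324.432 kWh
Cost = 324.432 × ₹6.3 = ₹2043.92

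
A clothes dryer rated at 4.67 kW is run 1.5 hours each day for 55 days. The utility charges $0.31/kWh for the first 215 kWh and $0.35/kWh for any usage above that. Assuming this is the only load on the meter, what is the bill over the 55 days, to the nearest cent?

Runtime = 1.5 h/day × 55 days = 82.5 h
Energy = 4.67 kW × 82.5 h = 385.275 kWh
Tier 1 (0–215 kWh): 215 × $0.31 = $66.65
Above 215 kWh: 170.275 × $0.35 = $59.59625
Bill = $126.25

$126.25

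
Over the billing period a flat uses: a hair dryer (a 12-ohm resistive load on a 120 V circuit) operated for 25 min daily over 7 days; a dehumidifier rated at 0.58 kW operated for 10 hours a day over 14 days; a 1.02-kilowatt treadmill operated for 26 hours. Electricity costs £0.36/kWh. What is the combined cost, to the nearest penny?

hair dryer: Power = V²/R = 120²/12 = 1200 W = 1.2 kW
hair dryer: Runtime = 25 min × 7 = 175 min = 2.916666… h
hair dryer: 1.2 kW × 2.916666… h = 3.5 kWh
dehumidifier: Runtime = 10 h/day × 14 days = 140 h
dehumidifier: 0.58 kW × 140 h = 81.2 kWh
treadmill: 1.02 kW × 26 h = 26.52 kWh
Total energy = 111.22 kWh
Cost = 111.22 × £0.36 = £40.04

£40.04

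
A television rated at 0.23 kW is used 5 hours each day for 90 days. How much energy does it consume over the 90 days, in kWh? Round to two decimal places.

103.50 kWh

Runtime = 5 h/day × 90 days = 450 h
Energy = 0.23 kW × 450 h = 103.5 kWh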